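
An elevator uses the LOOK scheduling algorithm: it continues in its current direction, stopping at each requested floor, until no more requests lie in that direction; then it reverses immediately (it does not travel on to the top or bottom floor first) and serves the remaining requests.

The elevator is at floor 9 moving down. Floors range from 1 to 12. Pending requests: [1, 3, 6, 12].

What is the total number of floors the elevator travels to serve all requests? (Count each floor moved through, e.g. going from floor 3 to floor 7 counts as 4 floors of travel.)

Answer: 19

Derivation:
Start at floor 9 moving down, LOOK stop order: [6, 3, 1, 12]
  9 → 6: |6-9| = 3, total = 3
  6 → 3: |3-6| = 3, total = 6
  3 → 1: |1-3| = 2, total = 8
  1 → 12: |12-1| = 11, total = 19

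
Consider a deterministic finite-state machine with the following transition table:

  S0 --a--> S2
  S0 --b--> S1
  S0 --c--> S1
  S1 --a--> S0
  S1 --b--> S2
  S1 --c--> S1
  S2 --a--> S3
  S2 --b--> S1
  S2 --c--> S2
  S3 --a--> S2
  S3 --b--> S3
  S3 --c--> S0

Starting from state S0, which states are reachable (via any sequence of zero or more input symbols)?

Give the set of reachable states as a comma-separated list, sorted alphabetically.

BFS from S0:
  visit S0: S0--a-->S2 (new), S0--b-->S1 (new), S0--c-->S1 (seen)
  visit S2: S2--a-->S3 (new), S2--b-->S1 (seen), S2--c-->S2 (seen)
  visit S1: S1--a-->S0 (seen), S1--b-->S2 (seen), S1--c-->S1 (seen)
  visit S3: S3--a-->S2 (seen), S3--b-->S3 (seen), S3--c-->S0 (seen)

Answer: S0, S1, S2, S3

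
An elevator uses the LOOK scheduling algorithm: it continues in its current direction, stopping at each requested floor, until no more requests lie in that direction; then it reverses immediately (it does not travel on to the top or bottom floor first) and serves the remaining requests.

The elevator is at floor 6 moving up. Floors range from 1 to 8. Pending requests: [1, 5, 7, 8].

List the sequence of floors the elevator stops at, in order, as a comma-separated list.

Answer: 7, 8, 5, 1

Derivation:
Current: 6, moving UP
Serve above first (ascending): [7, 8]
Then reverse, serve below (descending): [5, 1]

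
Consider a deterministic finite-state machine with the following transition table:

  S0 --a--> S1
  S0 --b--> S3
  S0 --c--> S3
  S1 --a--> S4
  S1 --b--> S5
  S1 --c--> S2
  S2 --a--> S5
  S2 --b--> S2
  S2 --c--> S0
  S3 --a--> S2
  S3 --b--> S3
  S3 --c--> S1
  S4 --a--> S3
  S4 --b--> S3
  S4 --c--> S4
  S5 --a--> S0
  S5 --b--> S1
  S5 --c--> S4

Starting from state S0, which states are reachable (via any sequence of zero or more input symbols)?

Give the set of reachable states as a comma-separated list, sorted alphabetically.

Answer: S0, S1, S2, S3, S4, S5

Derivation:
BFS from S0:
  visit S0: S0--a-->S1 (new), S0--b-->S3 (new), S0--c-->S3 (seen)
  visit S1: S1--a-->S4 (new), S1--b-->S5 (new), S1--c-->S2 (new)
  visit S3: S3--a-->S2 (seen), S3--b-->S3 (seen), S3--c-->S1 (seen)
  visit S4: S4--a-->S3 (seen), S4--b-->S3 (seen), S4--c-->S4 (seen)
  visit S5: S5--a-->S0 (seen), S5--b-->S1 (seen), S5--c-->S4 (seen)
  visit S2: S2--a-->S5 (seen), S2--b-->S2 (seen), S2--c-->S0 (seen)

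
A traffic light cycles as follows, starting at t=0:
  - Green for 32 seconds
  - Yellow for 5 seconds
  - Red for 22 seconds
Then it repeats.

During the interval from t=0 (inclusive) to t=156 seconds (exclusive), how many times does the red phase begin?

Answer: 3

Derivation:
Cycle = 32+5+22 = 59s
red phase starts at t = k*59 + 37 for k=0,1,2,...
Need k*59+37 < 156 → k < 2.017
k ∈ {0, ..., 2} → 3 starts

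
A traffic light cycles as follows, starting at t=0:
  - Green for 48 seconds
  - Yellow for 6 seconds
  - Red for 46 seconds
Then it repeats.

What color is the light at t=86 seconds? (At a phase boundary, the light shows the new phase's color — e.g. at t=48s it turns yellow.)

Answer: red

Derivation:
Cycle length = 48 + 6 + 46 = 100s
t = 86, phase_t = 86 mod 100 = 86
86 >= 54 → RED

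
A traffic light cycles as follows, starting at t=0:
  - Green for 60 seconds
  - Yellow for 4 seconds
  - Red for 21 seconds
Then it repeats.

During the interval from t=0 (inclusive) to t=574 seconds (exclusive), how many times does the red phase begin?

Answer: 6

Derivation:
Cycle = 60+4+21 = 85s
red phase starts at t = k*85 + 64 for k=0,1,2,...
Need k*85+64 < 574 → k < 6.000
k ∈ {0, ..., 5} → 6 starts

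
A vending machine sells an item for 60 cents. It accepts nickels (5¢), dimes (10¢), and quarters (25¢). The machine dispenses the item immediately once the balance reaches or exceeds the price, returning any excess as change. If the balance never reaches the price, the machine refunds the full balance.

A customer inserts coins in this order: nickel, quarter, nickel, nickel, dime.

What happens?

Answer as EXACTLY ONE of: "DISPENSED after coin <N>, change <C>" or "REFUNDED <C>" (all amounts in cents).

Price: 60¢
Coin 1 (nickel, 5¢): balance = 5¢
Coin 2 (quarter, 25¢): balance = 30¢
Coin 3 (nickel, 5¢): balance = 35¢
Coin 4 (nickel, 5¢): balance = 40¢
Coin 5 (dime, 10¢): balance = 50¢
All coins inserted, balance 50¢ < price 60¢ → REFUND 50¢

Answer: REFUNDED 50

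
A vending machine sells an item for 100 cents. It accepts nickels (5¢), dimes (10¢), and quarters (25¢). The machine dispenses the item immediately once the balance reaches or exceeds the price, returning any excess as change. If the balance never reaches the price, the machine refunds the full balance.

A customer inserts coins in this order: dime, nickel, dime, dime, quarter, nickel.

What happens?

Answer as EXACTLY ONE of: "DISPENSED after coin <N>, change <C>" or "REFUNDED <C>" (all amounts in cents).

Price: 100¢
Coin 1 (dime, 10¢): balance = 10¢
Coin 2 (nickel, 5¢): balance = 15¢
Coin 3 (dime, 10¢): balance = 25¢
Coin 4 (dime, 10¢): balance = 35¢
Coin 5 (quarter, 25¢): balance = 60¢
Coin 6 (nickel, 5¢): balance = 65¢
All coins inserted, balance 65¢ < price 100¢ → REFUND 65¢

Answer: REFUNDED 65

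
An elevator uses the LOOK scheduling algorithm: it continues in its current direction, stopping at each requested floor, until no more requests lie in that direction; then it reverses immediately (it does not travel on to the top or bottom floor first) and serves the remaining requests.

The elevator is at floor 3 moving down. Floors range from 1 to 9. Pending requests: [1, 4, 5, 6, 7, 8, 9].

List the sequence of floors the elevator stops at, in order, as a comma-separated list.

Current: 3, moving DOWN
Serve below first (descending): [1]
Then reverse, serve above (ascending): [4, 5, 6, 7, 8, 9]

Answer: 1, 4, 5, 6, 7, 8, 9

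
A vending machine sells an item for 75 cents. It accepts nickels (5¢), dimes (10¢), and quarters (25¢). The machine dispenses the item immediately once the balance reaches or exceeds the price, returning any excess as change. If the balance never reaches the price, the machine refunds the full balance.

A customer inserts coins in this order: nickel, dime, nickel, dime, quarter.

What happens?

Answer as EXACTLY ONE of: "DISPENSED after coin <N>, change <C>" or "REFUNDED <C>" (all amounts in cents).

Price: 75¢
Coin 1 (nickel, 5¢): balance = 5¢
Coin 2 (dime, 10¢): balance = 15¢
Coin 3 (nickel, 5¢): balance = 20¢
Coin 4 (dime, 10¢): balance = 30¢
Coin 5 (quarter, 25¢): balance = 55¢
All coins inserted, balance 55¢ < price 75¢ → REFUND 55¢

Answer: REFUNDED 55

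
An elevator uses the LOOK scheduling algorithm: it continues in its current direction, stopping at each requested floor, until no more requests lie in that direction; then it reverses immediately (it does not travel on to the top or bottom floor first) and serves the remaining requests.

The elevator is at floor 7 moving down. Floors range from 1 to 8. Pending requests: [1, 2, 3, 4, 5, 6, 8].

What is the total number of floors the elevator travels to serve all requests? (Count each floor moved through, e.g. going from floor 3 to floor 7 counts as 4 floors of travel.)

Start at floor 7 moving down, LOOK stop order: [6, 5, 4, 3, 2, 1, 8]
  7 → 6: |6-7| = 1, total = 1
  6 → 5: |5-6| = 1, total = 2
  5 → 4: |4-5| = 1, total = 3
  4 → 3: |3-4| = 1, total = 4
  3 → 2: |2-3| = 1, total = 5
  2 → 1: |1-2| = 1, total = 6
  1 → 8: |8-1| = 7, total = 13

Answer: 13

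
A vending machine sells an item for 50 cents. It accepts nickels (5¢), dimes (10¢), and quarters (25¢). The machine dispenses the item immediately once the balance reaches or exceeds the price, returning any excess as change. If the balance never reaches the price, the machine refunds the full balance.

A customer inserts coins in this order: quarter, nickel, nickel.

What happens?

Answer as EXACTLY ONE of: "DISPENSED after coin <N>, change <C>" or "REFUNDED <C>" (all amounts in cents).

Price: 50¢
Coin 1 (quarter, 25¢): balance = 25¢
Coin 2 (nickel, 5¢): balance = 30¢
Coin 3 (nickel, 5¢): balance = 35¢
All coins inserted, balance 35¢ < price 50¢ → REFUND 35¢

Answer: REFUNDED 35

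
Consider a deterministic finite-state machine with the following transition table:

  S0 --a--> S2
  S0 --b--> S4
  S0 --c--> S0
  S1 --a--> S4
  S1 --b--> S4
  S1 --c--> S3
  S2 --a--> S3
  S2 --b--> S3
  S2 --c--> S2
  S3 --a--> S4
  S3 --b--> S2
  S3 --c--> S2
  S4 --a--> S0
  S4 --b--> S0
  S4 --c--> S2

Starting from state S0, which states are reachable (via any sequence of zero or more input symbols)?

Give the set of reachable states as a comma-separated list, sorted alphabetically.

BFS from S0:
  visit S0: S0--a-->S2 (new), S0--b-->S4 (new), S0--c-->S0 (seen)
  visit S2: S2--a-->S3 (new), S2--b-->S3 (seen), S2--c-->S2 (seen)
  visit S4: S4--a-->S0 (seen), S4--b-->S0 (seen), S4--c-->S2 (seen)
  visit S3: S3--a-->S4 (seen), S3--b-->S2 (seen), S3--c-->S2 (seen)

Answer: S0, S2, S3, S4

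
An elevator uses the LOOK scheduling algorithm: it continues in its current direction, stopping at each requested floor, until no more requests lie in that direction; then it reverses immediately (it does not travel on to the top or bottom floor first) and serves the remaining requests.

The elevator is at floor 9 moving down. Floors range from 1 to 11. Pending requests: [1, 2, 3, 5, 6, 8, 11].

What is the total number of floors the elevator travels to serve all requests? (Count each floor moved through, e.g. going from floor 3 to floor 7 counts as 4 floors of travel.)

Answer: 18

Derivation:
Start at floor 9 moving down, LOOK stop order: [8, 6, 5, 3, 2, 1, 11]
  9 → 8: |8-9| = 1, total = 1
  8 → 6: |6-8| = 2, total = 3
  6 → 5: |5-6| = 1, total = 4
  5 → 3: |3-5| = 2, total = 6
  3 → 2: |2-3| = 1, total = 7
  2 → 1: |1-2| = 1, total = 8
  1 → 11: |11-1| = 10, total = 18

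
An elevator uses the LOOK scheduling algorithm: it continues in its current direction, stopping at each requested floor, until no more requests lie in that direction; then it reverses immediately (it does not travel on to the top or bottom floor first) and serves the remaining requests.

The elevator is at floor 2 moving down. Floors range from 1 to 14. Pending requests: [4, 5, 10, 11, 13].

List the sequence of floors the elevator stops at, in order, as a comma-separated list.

Current: 2, moving DOWN
Serve below first (descending): []
Then reverse, serve above (ascending): [4, 5, 10, 11, 13]

Answer: 4, 5, 10, 11, 13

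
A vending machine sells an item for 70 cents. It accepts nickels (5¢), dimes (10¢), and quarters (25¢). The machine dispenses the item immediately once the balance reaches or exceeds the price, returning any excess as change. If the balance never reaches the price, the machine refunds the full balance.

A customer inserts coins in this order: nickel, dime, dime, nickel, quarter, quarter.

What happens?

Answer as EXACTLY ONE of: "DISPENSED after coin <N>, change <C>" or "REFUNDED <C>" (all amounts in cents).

Answer: DISPENSED after coin 6, change 10

Derivation:
Price: 70¢
Coin 1 (nickel, 5¢): balance = 5¢
Coin 2 (dime, 10¢): balance = 15¢
Coin 3 (dime, 10¢): balance = 25¢
Coin 4 (nickel, 5¢): balance = 30¢
Coin 5 (quarter, 25¢): balance = 55¢
Coin 6 (quarter, 25¢): balance = 80¢
  → balance >= price → DISPENSE, change = 80 - 70 = 10¢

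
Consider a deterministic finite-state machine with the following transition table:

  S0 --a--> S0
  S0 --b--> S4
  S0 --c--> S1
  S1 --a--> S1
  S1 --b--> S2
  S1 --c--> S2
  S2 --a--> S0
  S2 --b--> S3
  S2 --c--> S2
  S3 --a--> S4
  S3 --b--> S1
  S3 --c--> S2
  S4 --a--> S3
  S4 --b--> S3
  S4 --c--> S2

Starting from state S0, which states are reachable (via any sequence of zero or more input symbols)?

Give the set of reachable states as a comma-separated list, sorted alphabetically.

Answer: S0, S1, S2, S3, S4

Derivation:
BFS from S0:
  visit S0: S0--a-->S0 (seen), S0--b-->S4 (new), S0--c-->S1 (new)
  visit S4: S4--a-->S3 (new), S4--b-->S3 (seen), S4--c-->S2 (new)
  visit S1: S1--a-->S1 (seen), S1--b-->S2 (seen), S1--c-->S2 (seen)
  visit S3: S3--a-->S4 (seen), S3--b-->S1 (seen), S3--c-->S2 (seen)
  visit S2: S2--a-->S0 (seen), S2--b-->S3 (seen), S2--c-->S2 (seen)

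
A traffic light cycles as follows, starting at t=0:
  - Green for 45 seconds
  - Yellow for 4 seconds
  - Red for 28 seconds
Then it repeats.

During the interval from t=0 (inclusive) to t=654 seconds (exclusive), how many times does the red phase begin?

Answer: 8

Derivation:
Cycle = 45+4+28 = 77s
red phase starts at t = k*77 + 49 for k=0,1,2,...
Need k*77+49 < 654 → k < 7.857
k ∈ {0, ..., 7} → 8 starts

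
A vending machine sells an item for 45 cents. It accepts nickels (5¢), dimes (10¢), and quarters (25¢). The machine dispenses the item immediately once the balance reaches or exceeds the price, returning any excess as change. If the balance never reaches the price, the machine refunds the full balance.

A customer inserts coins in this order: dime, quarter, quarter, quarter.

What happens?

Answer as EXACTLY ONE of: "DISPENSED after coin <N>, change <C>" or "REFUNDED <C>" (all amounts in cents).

Answer: DISPENSED after coin 3, change 15

Derivation:
Price: 45¢
Coin 1 (dime, 10¢): balance = 10¢
Coin 2 (quarter, 25¢): balance = 35¢
Coin 3 (quarter, 25¢): balance = 60¢
  → balance >= price → DISPENSE, change = 60 - 45 = 15¢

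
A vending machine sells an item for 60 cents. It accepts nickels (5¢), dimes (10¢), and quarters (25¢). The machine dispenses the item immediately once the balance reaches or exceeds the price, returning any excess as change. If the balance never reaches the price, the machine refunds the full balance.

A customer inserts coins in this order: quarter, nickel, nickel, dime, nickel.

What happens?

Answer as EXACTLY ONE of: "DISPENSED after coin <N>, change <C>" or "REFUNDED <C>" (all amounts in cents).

Answer: REFUNDED 50

Derivation:
Price: 60¢
Coin 1 (quarter, 25¢): balance = 25¢
Coin 2 (nickel, 5¢): balance = 30¢
Coin 3 (nickel, 5¢): balance = 35¢
Coin 4 (dime, 10¢): balance = 45¢
Coin 5 (nickel, 5¢): balance = 50¢
All coins inserted, balance 50¢ < price 60¢ → REFUND 50¢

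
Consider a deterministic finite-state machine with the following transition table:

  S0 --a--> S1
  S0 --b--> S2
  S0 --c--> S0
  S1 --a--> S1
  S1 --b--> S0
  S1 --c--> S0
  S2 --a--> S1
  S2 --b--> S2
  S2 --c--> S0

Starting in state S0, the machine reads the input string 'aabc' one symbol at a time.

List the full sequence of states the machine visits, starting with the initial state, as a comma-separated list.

Start: S0
  read 'a': S0 --a--> S1
  read 'a': S1 --a--> S1
  read 'b': S1 --b--> S0
  read 'c': S0 --c--> S0

Answer: S0, S1, S1, S0, S0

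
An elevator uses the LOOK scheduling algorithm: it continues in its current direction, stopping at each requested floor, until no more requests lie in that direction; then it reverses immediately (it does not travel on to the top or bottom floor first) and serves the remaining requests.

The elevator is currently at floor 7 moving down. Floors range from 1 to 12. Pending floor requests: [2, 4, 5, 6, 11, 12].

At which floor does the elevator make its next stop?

Answer: 6

Derivation:
Current floor: 7, direction: down
Requests above: [11, 12]
Requests below: [2, 4, 5, 6]
Moving down and requests lie below → nearest below is max([2, 4, 5, 6]) = 6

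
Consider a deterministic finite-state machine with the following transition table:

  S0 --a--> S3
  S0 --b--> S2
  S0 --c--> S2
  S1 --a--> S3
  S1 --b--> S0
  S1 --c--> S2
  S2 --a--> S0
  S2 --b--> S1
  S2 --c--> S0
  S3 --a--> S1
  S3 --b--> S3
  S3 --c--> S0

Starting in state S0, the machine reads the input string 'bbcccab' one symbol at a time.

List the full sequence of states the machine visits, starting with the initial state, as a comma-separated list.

Start: S0
  read 'b': S0 --b--> S2
  read 'b': S2 --b--> S1
  read 'c': S1 --c--> S2
  read 'c': S2 --c--> S0
  read 'c': S0 --c--> S2
  read 'a': S2 --a--> S0
  read 'b': S0 --b--> S2

Answer: S0, S2, S1, S2, S0, S2, S0, S2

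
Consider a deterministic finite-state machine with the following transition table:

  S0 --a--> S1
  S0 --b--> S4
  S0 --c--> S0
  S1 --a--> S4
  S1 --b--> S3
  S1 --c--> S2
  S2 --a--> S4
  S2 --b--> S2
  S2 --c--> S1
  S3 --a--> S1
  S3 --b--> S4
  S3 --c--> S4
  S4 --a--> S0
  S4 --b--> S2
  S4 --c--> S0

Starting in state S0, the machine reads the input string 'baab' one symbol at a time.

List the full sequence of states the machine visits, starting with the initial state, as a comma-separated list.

Start: S0
  read 'b': S0 --b--> S4
  read 'a': S4 --a--> S0
  read 'a': S0 --a--> S1
  read 'b': S1 --b--> S3

Answer: S0, S4, S0, S1, S3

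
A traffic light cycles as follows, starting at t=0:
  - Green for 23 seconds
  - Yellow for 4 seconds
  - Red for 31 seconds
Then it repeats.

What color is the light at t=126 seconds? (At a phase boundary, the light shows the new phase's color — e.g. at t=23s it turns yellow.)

Answer: green

Derivation:
Cycle length = 23 + 4 + 31 = 58s
t = 126, phase_t = 126 mod 58 = 10
10 < 23 (green end) → GREEN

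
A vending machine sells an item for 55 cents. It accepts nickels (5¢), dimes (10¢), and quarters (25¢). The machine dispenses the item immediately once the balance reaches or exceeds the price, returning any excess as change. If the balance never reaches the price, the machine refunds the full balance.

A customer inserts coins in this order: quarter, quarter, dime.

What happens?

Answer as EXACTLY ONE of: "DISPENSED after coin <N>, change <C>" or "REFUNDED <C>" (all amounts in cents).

Answer: DISPENSED after coin 3, change 5

Derivation:
Price: 55¢
Coin 1 (quarter, 25¢): balance = 25¢
Coin 2 (quarter, 25¢): balance = 50¢
Coin 3 (dime, 10¢): balance = 60¢
  → balance >= price → DISPENSE, change = 60 - 55 = 5¢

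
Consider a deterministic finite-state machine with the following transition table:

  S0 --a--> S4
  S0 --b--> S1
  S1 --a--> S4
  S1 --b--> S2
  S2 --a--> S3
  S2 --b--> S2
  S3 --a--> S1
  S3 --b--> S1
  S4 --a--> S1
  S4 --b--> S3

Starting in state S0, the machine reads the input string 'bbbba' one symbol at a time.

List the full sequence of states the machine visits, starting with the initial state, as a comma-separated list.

Start: S0
  read 'b': S0 --b--> S1
  read 'b': S1 --b--> S2
  read 'b': S2 --b--> S2
  read 'b': S2 --b--> S2
  read 'a': S2 --a--> S3

Answer: S0, S1, S2, S2, S2, S3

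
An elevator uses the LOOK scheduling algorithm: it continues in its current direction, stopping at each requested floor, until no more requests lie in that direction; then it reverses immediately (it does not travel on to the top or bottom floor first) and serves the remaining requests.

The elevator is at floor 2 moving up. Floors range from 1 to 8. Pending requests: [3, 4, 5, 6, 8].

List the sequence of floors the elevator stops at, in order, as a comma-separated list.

Current: 2, moving UP
Serve above first (ascending): [3, 4, 5, 6, 8]
Then reverse, serve below (descending): []

Answer: 3, 4, 5, 6, 8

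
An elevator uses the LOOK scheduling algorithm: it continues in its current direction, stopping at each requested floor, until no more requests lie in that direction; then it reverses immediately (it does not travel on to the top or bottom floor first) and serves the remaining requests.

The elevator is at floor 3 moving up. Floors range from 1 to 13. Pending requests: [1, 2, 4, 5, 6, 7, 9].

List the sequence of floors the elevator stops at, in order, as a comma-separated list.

Current: 3, moving UP
Serve above first (ascending): [4, 5, 6, 7, 9]
Then reverse, serve below (descending): [2, 1]

Answer: 4, 5, 6, 7, 9, 2, 1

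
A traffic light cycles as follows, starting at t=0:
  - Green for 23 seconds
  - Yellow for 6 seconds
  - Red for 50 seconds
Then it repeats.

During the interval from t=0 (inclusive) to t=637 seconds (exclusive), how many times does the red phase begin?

Cycle = 23+6+50 = 79s
red phase starts at t = k*79 + 29 for k=0,1,2,...
Need k*79+29 < 637 → k < 7.696
k ∈ {0, ..., 7} → 8 starts

Answer: 8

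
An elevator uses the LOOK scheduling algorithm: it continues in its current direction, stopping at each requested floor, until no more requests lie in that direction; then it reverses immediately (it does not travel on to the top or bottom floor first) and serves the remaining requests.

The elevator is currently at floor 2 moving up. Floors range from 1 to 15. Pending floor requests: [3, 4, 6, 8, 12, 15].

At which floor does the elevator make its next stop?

Current floor: 2, direction: up
Requests above: [3, 4, 6, 8, 12, 15]
Requests below: []
Moving up and requests lie above → nearest above is min([3, 4, 6, 8, 12, 15]) = 3

Answer: 3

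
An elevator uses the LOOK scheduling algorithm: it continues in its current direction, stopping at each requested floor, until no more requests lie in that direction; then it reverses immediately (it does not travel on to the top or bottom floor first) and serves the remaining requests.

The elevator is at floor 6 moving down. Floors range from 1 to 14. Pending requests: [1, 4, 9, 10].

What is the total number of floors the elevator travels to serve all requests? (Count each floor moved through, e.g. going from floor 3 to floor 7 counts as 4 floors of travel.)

Start at floor 6 moving down, LOOK stop order: [4, 1, 9, 10]
  6 → 4: |4-6| = 2, total = 2
  4 → 1: |1-4| = 3, total = 5
  1 → 9: |9-1| = 8, total = 13
  9 → 10: |10-9| = 1, total = 14

Answer: 14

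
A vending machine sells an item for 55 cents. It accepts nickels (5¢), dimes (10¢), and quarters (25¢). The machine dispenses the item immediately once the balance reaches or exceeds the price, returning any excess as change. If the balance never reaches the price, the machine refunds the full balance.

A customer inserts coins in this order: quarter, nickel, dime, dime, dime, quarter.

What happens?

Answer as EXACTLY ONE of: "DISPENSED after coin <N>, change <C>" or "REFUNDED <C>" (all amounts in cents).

Answer: DISPENSED after coin 5, change 5

Derivation:
Price: 55¢
Coin 1 (quarter, 25¢): balance = 25¢
Coin 2 (nickel, 5¢): balance = 30¢
Coin 3 (dime, 10¢): balance = 40¢
Coin 4 (dime, 10¢): balance = 50¢
Coin 5 (dime, 10¢): balance = 60¢
  → balance >= price → DISPENSE, change = 60 - 55 = 5¢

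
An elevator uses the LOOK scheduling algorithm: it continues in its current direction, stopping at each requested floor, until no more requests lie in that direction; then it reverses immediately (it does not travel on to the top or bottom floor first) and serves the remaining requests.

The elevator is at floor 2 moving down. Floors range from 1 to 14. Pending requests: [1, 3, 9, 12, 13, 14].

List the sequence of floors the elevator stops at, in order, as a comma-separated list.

Current: 2, moving DOWN
Serve below first (descending): [1]
Then reverse, serve above (ascending): [3, 9, 12, 13, 14]

Answer: 1, 3, 9, 12, 13, 14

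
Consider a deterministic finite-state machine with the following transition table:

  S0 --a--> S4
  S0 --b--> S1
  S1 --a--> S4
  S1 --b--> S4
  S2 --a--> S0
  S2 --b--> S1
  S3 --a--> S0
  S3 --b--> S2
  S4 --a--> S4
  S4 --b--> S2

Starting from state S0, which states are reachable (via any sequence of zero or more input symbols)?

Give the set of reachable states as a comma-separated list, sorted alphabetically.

Answer: S0, S1, S2, S4

Derivation:
BFS from S0:
  visit S0: S0--a-->S4 (new), S0--b-->S1 (new)
  visit S4: S4--a-->S4 (seen), S4--b-->S2 (new)
  visit S1: S1--a-->S4 (seen), S1--b-->S4 (seen)
  visit S2: S2--a-->S0 (seen), S2--b-->S1 (seen)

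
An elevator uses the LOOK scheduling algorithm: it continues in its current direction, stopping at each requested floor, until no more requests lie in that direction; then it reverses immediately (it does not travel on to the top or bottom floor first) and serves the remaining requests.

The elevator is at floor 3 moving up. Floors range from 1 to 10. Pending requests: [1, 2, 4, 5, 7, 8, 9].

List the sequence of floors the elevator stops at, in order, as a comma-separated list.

Current: 3, moving UP
Serve above first (ascending): [4, 5, 7, 8, 9]
Then reverse, serve below (descending): [2, 1]

Answer: 4, 5, 7, 8, 9, 2, 1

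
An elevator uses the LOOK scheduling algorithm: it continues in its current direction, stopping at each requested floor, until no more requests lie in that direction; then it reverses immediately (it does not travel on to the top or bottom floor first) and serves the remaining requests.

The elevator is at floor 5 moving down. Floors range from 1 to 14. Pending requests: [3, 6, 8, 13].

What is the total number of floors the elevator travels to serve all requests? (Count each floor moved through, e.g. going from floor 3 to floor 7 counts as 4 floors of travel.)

Answer: 12

Derivation:
Start at floor 5 moving down, LOOK stop order: [3, 6, 8, 13]
  5 → 3: |3-5| = 2, total = 2
  3 → 6: |6-3| = 3, total = 5
  6 → 8: |8-6| = 2, total = 7
  8 → 13: |13-8| = 5, total = 12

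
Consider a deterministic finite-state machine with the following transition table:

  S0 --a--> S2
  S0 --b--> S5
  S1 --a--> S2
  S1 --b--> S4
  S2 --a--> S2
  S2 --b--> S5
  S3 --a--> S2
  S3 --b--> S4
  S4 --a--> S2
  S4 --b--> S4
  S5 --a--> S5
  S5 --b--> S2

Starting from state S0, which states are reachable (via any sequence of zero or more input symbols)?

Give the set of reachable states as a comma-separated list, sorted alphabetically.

BFS from S0:
  visit S0: S0--a-->S2 (new), S0--b-->S5 (new)
  visit S2: S2--a-->S2 (seen), S2--b-->S5 (seen)
  visit S5: S5--a-->S5 (seen), S5--b-->S2 (seen)

Answer: S0, S2, S5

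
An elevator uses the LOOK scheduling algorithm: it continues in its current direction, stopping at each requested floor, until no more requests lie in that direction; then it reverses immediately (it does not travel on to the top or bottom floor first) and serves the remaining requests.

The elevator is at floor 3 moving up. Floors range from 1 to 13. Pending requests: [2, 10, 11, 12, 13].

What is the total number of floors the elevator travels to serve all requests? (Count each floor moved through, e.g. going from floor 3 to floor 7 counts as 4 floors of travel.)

Answer: 21

Derivation:
Start at floor 3 moving up, LOOK stop order: [10, 11, 12, 13, 2]
  3 → 10: |10-3| = 7, total = 7
  10 → 11: |11-10| = 1, total = 8
  11 → 12: |12-11| = 1, total = 9
  12 → 13: |13-12| = 1, total = 10
  13 → 2: |2-13| = 11, total = 21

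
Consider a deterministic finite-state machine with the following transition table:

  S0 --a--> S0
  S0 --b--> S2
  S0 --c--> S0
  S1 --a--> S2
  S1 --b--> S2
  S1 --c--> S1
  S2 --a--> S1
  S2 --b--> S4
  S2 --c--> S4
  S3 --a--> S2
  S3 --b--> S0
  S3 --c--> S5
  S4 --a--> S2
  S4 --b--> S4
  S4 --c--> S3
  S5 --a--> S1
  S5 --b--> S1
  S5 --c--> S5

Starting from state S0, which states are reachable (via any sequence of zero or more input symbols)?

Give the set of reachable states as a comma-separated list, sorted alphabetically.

Answer: S0, S1, S2, S3, S4, S5

Derivation:
BFS from S0:
  visit S0: S0--a-->S0 (seen), S0--b-->S2 (new), S0--c-->S0 (seen)
  visit S2: S2--a-->S1 (new), S2--b-->S4 (new), S2--c-->S4 (seen)
  visit S1: S1--a-->S2 (seen), S1--b-->S2 (seen), S1--c-->S1 (seen)
  visit S4: S4--a-->S2 (seen), S4--b-->S4 (seen), S4--c-->S3 (new)
  visit S3: S3--a-->S2 (seen), S3--b-->S0 (seen), S3--c-->S5 (new)
  visit S5: S5--a-->S1 (seen), S5--b-->S1 (seen), S5--c-->S5 (seen)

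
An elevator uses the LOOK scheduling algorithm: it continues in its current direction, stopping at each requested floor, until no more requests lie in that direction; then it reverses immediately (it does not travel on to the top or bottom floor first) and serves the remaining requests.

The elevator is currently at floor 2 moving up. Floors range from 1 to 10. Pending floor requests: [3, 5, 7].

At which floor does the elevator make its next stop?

Answer: 3

Derivation:
Current floor: 2, direction: up
Requests above: [3, 5, 7]
Requests below: []
Moving up and requests lie above → nearest above is min([3, 5, 7]) = 3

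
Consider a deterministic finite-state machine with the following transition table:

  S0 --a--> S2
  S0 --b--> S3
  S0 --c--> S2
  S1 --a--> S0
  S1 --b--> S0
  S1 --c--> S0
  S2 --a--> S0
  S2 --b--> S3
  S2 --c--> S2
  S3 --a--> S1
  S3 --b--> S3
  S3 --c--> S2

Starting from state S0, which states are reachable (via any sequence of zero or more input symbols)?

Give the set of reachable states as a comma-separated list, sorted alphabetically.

Answer: S0, S1, S2, S3

Derivation:
BFS from S0:
  visit S0: S0--a-->S2 (new), S0--b-->S3 (new), S0--c-->S2 (seen)
  visit S2: S2--a-->S0 (seen), S2--b-->S3 (seen), S2--c-->S2 (seen)
  visit S3: S3--a-->S1 (new), S3--b-->S3 (seen), S3--c-->S2 (seen)
  visit S1: S1--a-->S0 (seen), S1--b-->S0 (seen), S1--c-->S0 (seen)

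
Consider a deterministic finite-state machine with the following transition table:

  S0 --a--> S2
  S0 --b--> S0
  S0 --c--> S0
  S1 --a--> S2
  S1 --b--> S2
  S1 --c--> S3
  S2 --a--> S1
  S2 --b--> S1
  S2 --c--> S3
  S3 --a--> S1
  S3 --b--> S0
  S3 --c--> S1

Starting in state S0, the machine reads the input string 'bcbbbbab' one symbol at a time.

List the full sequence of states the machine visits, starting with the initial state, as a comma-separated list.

Answer: S0, S0, S0, S0, S0, S0, S0, S2, S1

Derivation:
Start: S0
  read 'b': S0 --b--> S0
  read 'c': S0 --c--> S0
  read 'b': S0 --b--> S0
  read 'b': S0 --b--> S0
  read 'b': S0 --b--> S0
  read 'b': S0 --b--> S0
  read 'a': S0 --a--> S2
  read 'b': S2 --b--> S1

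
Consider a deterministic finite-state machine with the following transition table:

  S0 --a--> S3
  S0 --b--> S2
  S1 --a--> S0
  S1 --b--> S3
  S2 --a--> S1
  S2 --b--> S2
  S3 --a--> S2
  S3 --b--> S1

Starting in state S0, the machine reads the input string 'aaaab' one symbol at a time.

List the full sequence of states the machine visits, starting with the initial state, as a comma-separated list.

Answer: S0, S3, S2, S1, S0, S2

Derivation:
Start: S0
  read 'a': S0 --a--> S3
  read 'a': S3 --a--> S2
  read 'a': S2 --a--> S1
  read 'a': S1 --a--> S0
  read 'b': S0 --b--> S2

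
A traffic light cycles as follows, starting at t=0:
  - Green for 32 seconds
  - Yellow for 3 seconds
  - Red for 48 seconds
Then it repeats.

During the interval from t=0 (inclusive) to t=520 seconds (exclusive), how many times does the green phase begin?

Cycle = 32+3+48 = 83s
green phase starts at t = k*83 + 0 for k=0,1,2,...
Need k*83+0 < 520 → k < 6.265
k ∈ {0, ..., 6} → 7 starts

Answer: 7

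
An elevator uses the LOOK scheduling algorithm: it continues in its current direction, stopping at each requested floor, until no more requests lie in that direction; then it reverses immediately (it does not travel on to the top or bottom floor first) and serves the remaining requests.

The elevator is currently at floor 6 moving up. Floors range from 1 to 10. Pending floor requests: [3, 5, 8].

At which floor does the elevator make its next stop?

Answer: 8

Derivation:
Current floor: 6, direction: up
Requests above: [8]
Requests below: [3, 5]
Moving up and requests lie above → nearest above is min([8]) = 8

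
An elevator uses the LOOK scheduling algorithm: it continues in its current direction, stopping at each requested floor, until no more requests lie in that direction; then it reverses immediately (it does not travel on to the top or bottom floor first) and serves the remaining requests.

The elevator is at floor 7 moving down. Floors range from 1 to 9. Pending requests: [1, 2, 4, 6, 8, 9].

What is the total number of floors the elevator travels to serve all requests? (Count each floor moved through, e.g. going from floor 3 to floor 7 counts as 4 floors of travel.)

Answer: 14

Derivation:
Start at floor 7 moving down, LOOK stop order: [6, 4, 2, 1, 8, 9]
  7 → 6: |6-7| = 1, total = 1
  6 → 4: |4-6| = 2, total = 3
  4 → 2: |2-4| = 2, total = 5
  2 → 1: |1-2| = 1, total = 6
  1 → 8: |8-1| = 7, total = 13
  8 → 9: |9-8| = 1, total = 14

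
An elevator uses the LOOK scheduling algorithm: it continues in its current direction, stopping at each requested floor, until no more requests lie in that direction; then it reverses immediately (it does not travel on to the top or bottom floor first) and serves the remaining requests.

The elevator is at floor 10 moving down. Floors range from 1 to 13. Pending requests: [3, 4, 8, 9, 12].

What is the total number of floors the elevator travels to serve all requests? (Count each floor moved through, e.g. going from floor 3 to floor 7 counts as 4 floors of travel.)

Start at floor 10 moving down, LOOK stop order: [9, 8, 4, 3, 12]
  10 → 9: |9-10| = 1, total = 1
  9 → 8: |8-9| = 1, total = 2
  8 → 4: |4-8| = 4, total = 6
  4 → 3: |3-4| = 1, total = 7
  3 → 12: |12-3| = 9, total = 16

Answer: 16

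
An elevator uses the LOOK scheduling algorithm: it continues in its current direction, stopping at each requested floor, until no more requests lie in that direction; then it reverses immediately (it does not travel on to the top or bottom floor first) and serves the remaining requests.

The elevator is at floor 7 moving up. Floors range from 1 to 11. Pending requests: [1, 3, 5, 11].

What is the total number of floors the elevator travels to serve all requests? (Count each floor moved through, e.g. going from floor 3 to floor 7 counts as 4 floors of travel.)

Answer: 14

Derivation:
Start at floor 7 moving up, LOOK stop order: [11, 5, 3, 1]
  7 → 11: |11-7| = 4, total = 4
  11 → 5: |5-11| = 6, total = 10
  5 → 3: |3-5| = 2, total = 12
  3 → 1: |1-3| = 2, total = 14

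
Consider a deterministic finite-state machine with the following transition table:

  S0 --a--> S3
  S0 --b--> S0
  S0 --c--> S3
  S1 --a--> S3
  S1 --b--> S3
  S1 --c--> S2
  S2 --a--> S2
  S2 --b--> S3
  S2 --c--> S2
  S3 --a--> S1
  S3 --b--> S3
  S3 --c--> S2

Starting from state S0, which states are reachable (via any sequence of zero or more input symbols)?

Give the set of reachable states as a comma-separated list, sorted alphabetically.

Answer: S0, S1, S2, S3

Derivation:
BFS from S0:
  visit S0: S0--a-->S3 (new), S0--b-->S0 (seen), S0--c-->S3 (seen)
  visit S3: S3--a-->S1 (new), S3--b-->S3 (seen), S3--c-->S2 (new)
  visit S1: S1--a-->S3 (seen), S1--b-->S3 (seen), S1--c-->S2 (seen)
  visit S2: S2--a-->S2 (seen), S2--b-->S3 (seen), S2--c-->S2 (seen)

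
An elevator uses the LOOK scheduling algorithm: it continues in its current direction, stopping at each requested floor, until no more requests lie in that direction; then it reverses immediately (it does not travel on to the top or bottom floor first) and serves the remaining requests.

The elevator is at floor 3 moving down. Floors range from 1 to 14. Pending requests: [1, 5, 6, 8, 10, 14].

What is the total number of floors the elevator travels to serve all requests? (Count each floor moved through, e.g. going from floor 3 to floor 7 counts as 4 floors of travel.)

Answer: 15

Derivation:
Start at floor 3 moving down, LOOK stop order: [1, 5, 6, 8, 10, 14]
  3 → 1: |1-3| = 2, total = 2
  1 → 5: |5-1| = 4, total = 6
  5 → 6: |6-5| = 1, total = 7
  6 → 8: |8-6| = 2, total = 9
  8 → 10: |10-8| = 2, total = 11
  10 → 14: |14-10| = 4, total = 15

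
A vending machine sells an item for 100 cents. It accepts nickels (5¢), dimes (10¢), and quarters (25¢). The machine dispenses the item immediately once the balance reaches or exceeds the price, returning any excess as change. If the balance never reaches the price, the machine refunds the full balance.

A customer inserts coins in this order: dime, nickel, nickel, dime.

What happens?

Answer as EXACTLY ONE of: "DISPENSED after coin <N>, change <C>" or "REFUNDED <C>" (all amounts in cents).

Price: 100¢
Coin 1 (dime, 10¢): balance = 10¢
Coin 2 (nickel, 5¢): balance = 15¢
Coin 3 (nickel, 5¢): balance = 20¢
Coin 4 (dime, 10¢): balance = 30¢
All coins inserted, balance 30¢ < price 100¢ → REFUND 30¢

Answer: REFUNDED 30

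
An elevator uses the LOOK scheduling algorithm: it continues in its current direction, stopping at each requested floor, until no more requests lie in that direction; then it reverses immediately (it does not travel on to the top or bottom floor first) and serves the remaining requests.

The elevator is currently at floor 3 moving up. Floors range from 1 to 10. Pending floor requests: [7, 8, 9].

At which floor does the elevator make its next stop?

Answer: 7

Derivation:
Current floor: 3, direction: up
Requests above: [7, 8, 9]
Requests below: []
Moving up and requests lie above → nearest above is min([7, 8, 9]) = 7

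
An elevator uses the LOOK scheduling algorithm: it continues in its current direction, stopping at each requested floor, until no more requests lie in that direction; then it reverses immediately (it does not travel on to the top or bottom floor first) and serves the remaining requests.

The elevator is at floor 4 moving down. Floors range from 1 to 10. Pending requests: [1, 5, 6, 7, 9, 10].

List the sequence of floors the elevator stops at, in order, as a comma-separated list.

Answer: 1, 5, 6, 7, 9, 10

Derivation:
Current: 4, moving DOWN
Serve below first (descending): [1]
Then reverse, serve above (ascending): [5, 6, 7, 9, 10]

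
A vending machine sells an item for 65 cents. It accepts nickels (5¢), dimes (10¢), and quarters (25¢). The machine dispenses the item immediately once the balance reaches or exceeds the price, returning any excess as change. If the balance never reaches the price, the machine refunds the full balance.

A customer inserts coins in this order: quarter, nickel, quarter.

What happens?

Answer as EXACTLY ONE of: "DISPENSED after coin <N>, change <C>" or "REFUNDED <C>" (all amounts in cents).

Answer: REFUNDED 55

Derivation:
Price: 65¢
Coin 1 (quarter, 25¢): balance = 25¢
Coin 2 (nickel, 5¢): balance = 30¢
Coin 3 (quarter, 25¢): balance = 55¢
All coins inserted, balance 55¢ < price 65¢ → REFUND 55¢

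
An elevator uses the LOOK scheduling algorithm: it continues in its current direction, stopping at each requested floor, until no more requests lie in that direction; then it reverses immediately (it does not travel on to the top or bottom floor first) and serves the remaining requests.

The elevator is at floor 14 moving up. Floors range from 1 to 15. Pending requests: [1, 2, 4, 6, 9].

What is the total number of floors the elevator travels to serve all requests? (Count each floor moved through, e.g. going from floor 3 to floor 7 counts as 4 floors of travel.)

Answer: 13

Derivation:
Start at floor 14 moving up, LOOK stop order: [9, 6, 4, 2, 1]
  14 → 9: |9-14| = 5, total = 5
  9 → 6: |6-9| = 3, total = 8
  6 → 4: |4-6| = 2, total = 10
  4 → 2: |2-4| = 2, total = 12
  2 → 1: |1-2| = 1, total = 13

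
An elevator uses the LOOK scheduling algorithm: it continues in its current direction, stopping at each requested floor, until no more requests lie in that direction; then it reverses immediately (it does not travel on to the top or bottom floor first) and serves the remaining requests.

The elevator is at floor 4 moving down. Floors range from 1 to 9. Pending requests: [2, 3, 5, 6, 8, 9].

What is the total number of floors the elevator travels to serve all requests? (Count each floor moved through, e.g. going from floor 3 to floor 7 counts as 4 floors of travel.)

Answer: 9

Derivation:
Start at floor 4 moving down, LOOK stop order: [3, 2, 5, 6, 8, 9]
  4 → 3: |3-4| = 1, total = 1
  3 → 2: |2-3| = 1, total = 2
  2 → 5: |5-2| = 3, total = 5
  5 → 6: |6-5| = 1, total = 6
  6 → 8: |8-6| = 2, total = 8
  8 → 9: |9-8| = 1, total = 9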